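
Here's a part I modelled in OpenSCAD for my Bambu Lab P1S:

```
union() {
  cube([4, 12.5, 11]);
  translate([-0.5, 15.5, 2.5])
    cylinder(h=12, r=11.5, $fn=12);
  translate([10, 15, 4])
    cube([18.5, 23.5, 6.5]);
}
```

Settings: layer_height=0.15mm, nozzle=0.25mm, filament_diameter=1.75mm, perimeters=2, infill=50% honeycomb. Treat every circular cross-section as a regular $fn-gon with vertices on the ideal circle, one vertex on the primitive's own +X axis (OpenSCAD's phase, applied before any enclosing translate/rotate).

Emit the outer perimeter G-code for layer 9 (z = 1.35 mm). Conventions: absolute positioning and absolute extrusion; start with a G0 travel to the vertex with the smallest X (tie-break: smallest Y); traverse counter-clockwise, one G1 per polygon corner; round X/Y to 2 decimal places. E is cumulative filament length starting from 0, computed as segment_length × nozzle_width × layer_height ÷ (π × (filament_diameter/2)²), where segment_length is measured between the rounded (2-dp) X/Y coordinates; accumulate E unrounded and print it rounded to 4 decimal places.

G0 X0.00 Y0.00 Z1.35
G1 X4.00 Y0.00 E0.0624
G1 X4.00 Y12.50 E0.2572
G1 X0.00 Y12.50 E0.3196
G1 X0.00 Y0.00 E0.5145

At z = 1.35 mm: the cube (footprint 4×12.5) is included at this height; the cylinder at (-0.5, 15.5) is not intersected at this z (z outside [2.5, 14.5]); the cube at (10, 15) does not reach this height (z outside [4, 10.5]); Merging all regions: only the 4×12.5 cube is present, so the union is just that shape — 1 connected region. The outline is a single polygon with 4 vertices. Extrusion per mm of travel: 0.25 × 0.15 / (π × 0.875²) = 0.015591. Accumulating E over each segment gives final E = 0.5145.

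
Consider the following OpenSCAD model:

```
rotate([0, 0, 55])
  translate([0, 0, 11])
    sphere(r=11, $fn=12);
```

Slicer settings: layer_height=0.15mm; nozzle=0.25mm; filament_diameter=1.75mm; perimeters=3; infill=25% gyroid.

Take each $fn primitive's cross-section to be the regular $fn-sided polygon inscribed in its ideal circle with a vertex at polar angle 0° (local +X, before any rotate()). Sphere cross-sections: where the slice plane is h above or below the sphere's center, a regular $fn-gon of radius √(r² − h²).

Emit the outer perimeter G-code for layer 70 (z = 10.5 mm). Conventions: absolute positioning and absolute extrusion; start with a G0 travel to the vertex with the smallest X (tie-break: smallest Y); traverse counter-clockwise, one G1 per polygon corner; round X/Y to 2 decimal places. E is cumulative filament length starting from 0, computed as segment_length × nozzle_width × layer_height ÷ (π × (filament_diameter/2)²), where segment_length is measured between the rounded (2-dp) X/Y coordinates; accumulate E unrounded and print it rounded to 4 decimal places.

At z = 10.5 mm: the sphere: section is a regular 12-gon, circumradius = √(r²−h²) = √(11²−0.5²) = 10.989; (whole slice rotated 55° about Z — lengths, areas and connectivity unchanged). The outline is a single polygon with 12 vertices. Extrusion per mm of travel: 0.25 × 0.15 / (π × 0.875²) = 0.015591. Accumulating E over each segment gives final E = 1.0642.

G0 X-10.95 Y0.96 Z10.50
G1 X-9.96 Y-4.64 E0.0887
G1 X-6.30 Y-9.00 E0.1774
G1 X-0.96 Y-10.95 E0.2660
G1 X4.64 Y-9.96 E0.3547
G1 X9.00 Y-6.30 E0.4435
G1 X10.95 Y-0.96 E0.5321
G1 X9.96 Y4.64 E0.6207
G1 X6.30 Y9.00 E0.7095
G1 X0.96 Y10.95 E0.7981
G1 X-4.64 Y9.96 E0.8868
G1 X-9.00 Y6.30 E0.9755
G1 X-10.95 Y0.96 E1.0642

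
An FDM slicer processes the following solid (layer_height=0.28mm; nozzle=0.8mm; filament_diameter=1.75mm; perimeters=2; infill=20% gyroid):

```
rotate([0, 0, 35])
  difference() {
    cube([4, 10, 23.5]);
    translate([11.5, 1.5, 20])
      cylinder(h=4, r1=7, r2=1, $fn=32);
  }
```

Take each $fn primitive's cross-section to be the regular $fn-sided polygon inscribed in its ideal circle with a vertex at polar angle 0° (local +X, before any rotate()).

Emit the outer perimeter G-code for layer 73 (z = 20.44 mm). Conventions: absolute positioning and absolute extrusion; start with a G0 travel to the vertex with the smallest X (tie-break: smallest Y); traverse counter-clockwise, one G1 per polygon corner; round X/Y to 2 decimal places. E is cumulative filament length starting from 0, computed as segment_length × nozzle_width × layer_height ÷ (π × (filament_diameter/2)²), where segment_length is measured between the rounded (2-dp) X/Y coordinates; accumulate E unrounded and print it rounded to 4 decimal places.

G0 X-5.74 Y8.19 Z20.44
G1 X0.00 Y0.00 E0.9314
G1 X3.28 Y2.29 E1.3039
G1 X-2.46 Y10.49 E2.2361
G1 X-5.74 Y8.19 E2.6092

At z = 20.44 mm: the 4×10 cube contributes its full rectangle; the cone at (11.5, 1.5) (r1=7→r2=1) has section circumradius 6.340 here — a regular 32-gon; Subtracting the remaining from the first: starting from the 4×10 cube, the cone at (11.5, 1.5) misses the remaining region (no effect) — 1 connected region; (whole slice rotated 35° about Z — lengths, areas and connectivity unchanged). The outline is a single polygon with 4 vertices. Extrusion per mm of travel: 0.8 × 0.28 / (π × 0.875²) = 0.093128. Accumulating E over each segment gives final E = 2.6092.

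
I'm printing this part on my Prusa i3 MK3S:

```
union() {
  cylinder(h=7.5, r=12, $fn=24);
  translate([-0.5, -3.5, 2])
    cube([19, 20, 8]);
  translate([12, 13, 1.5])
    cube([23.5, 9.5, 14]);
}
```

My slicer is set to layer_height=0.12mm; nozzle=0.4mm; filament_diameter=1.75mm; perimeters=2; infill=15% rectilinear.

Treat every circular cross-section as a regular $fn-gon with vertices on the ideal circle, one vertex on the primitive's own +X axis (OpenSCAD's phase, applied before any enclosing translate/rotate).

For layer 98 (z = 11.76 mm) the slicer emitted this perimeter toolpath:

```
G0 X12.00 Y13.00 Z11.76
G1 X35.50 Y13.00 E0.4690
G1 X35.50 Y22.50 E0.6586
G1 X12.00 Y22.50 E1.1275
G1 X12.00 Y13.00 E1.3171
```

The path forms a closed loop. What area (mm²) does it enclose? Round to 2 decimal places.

223.25 mm²

Apply the shoelace formula to the sequence of (X, Y) vertices; enclosed area = 223.25 mm².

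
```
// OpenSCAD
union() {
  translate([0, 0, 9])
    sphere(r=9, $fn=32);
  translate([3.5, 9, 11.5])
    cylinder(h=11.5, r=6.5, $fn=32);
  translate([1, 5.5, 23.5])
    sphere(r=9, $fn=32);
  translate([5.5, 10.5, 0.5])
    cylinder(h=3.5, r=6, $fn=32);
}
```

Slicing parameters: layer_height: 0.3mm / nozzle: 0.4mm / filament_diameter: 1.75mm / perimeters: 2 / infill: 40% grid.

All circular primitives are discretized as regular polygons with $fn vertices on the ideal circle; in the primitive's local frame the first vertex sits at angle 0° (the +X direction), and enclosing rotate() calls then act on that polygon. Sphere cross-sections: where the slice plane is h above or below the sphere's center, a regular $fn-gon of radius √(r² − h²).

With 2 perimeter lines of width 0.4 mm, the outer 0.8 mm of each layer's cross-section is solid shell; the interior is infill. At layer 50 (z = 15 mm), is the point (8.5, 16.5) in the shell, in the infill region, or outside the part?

outside

At z = 15 mm: the r=9 sphere slices to a regular 32-gon of circumradius 6.708 (√(r²−h²) with h=6 from center); the cylinder at (3.5, 9): section is a regular 32-gon, circumradius r=6.5; the r=9 sphere at (1, 5.5) contributes a regular 32-gon of circumradius √(9²−8.5²) = 2.958; the cylinder at (5.5, 10.5) is absent (z outside [0.5, 4]); Merging all regions: the regions partially overlap (shared area 48.87 mm²), so overlapping operands fuse into one piece — 1 connected region. Overall, the cross-section is a single solid region. The nearest boundary edge runs (5.99, 15.01)→(7.11, 14.40); distance from the point to it = 2.51 mm. The point is not inside any of the regions above, so it lies outside the cross-section (2.51 mm from the nearest boundary).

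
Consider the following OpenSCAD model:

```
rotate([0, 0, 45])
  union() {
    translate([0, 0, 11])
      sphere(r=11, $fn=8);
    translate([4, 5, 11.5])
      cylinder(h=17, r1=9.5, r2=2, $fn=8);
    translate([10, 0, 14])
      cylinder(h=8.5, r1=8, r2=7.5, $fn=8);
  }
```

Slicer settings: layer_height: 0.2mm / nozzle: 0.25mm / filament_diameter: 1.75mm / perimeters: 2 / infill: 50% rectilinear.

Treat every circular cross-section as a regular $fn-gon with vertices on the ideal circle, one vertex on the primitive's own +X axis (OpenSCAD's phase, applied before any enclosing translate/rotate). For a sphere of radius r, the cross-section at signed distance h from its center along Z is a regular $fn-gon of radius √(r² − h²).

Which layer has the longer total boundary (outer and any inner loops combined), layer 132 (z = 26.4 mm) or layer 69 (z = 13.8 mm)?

layer 69 (z = 13.8 mm)

Layer 132 (z = 26.4): the sphere does not reach this height (|z−center|=15.400 > r=11); the cone at (4, 5) (r1=9.5→r2=2) has section circumradius 2.926 here — a regular 8-gon (perimeter = 2·8·2.926·sin(180°/8) = 17.92 mm); the cone at (10, 0) does not reach this height (z outside [14, 22.5]); Merging all regions: only the cone at (4, 5) is present, so the union is just that shape — boundary = 17.92 mm; (whole slice rotated 45° about Z — lengths, areas and connectivity unchanged). So its perimeter = 17.92 mm. Layer 69 (z = 13.8): the r=11 sphere slices to a regular 8-gon of circumradius 10.638 (√(r²−h²) with h=2.8 from center) (perimeter = 2·8·10.638·sin(180°/8) = 65.13 mm); the cone at (4, 5) (r1=9.5→r2=2) has section circumradius 8.485 here — a regular 8-gon (perimeter = 2·8·8.485·sin(180°/8) = 51.95 mm); the cone at (10, 0) is not intersected at this z (z outside [14, 22.5]); Combining (union): the regions partially overlap (shared area 142.11 mm²), so the edge portions inside another operand are dropped and the merged outline is re-measured after clipping — boundary = 72.49 mm; (whole slice rotated 45° about Z — lengths, areas and connectivity unchanged). So its perimeter = 72.49 mm. Layer 69 is larger (72.49 vs 17.92 mm).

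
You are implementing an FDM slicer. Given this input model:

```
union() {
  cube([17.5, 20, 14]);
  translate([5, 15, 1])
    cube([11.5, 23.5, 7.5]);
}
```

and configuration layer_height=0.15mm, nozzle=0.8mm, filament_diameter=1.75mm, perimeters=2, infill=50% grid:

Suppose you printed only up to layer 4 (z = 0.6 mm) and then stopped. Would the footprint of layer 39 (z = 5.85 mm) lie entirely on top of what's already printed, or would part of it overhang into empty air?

part overhangs

Compare the two slices. At z = 0.6: the cube is present — its section is the full 17.5×20 rectangle (area 350.00 mm²); the cube at (5, 15) is not intersected at this z (z outside [1, 8.5]); Combining (union): only the 17.5×20 cube is present, so the union is just that shape — area = 350.00 mm². At z = 5.85: the cube is present — its section is the full 17.5×20 rectangle (area 350.00 mm²); the cube at (5, 15) (footprint 11.5×23.5) is included at this height (area 270.25 mm²); Taking the union: the regions partially overlap — summed areas 620.25 mm² minus the doubly-counted overlap 57.50 mm² gives 562.75 mm² — area = 562.75 mm². Checking containment: at z = 5.85 the cross-section extends beyond the z = 0.6 cross-section by about 212.75 mm².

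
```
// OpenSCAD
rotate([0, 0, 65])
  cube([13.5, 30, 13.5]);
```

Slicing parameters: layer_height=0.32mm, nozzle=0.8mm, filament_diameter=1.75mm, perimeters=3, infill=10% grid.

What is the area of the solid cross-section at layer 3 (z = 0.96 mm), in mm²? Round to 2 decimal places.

At z = 0.96 mm: the 13.5×30 cube contributes its full rectangle (area 405.00 mm²); (rotated 65° about Z; rotation is an isometry so areas/perimeters/island counts are preserved). Overall, the cross-section is a single solid region. Net area = 405.00 mm².

405.00 mm²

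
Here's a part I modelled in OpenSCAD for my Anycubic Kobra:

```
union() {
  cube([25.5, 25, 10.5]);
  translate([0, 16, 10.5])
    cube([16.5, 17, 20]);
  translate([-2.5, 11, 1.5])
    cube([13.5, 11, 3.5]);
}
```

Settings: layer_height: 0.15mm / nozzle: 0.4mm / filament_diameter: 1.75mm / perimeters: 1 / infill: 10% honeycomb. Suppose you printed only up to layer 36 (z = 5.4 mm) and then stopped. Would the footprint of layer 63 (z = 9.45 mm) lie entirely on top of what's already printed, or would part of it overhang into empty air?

Compare the two slices. At z = 5.4: the cube is present — its section is the full 25.5×25 rectangle (area 637.50 mm²); the cube at (0, 16) is not intersected at this z (z outside [10.5, 30.5]); the cube at (-2.5, 11) is absent (z outside [1.5, 5]); Taking the union: only the 25.5×25 cube is present, so the union is just that shape — area = 637.50 mm². At z = 9.45: the 25.5×25 cube contributes its full rectangle (area 637.50 mm²); the cube at (0, 16) is not intersected at this z (z outside [10.5, 30.5]); the cube at (-2.5, 11) is absent (z outside [1.5, 5]); Combining (union): only the 25.5×25 cube is present, so the union is just that shape — area = 637.50 mm². Checking containment: the cross-section at z = 9.45 is a subset of the cross-section at z = 5.4.

entirely on top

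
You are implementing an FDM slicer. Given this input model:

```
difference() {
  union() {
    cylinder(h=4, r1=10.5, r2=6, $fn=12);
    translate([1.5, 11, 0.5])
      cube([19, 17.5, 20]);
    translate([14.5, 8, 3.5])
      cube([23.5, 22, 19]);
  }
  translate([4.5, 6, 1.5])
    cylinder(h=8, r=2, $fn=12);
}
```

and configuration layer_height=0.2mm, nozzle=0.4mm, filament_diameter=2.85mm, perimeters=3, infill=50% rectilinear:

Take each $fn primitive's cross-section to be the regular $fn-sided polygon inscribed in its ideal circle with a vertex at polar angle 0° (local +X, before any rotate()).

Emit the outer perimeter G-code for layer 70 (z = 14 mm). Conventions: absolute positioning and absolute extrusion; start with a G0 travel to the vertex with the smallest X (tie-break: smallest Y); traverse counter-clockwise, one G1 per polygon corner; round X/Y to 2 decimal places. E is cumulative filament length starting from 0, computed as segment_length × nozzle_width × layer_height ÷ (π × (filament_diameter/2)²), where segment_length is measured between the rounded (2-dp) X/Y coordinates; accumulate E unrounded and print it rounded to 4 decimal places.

At z = 14 mm: the cone is absent (z outside [0, 4]); the cube at (1.5, 11) (footprint 19×17.5) is included at this height; the 23.5×22 cube at (14.5, 8) contributes its full rectangle; Taking the union: the regions partially overlap (shared area 105.00 mm²), so overlapping operands fuse into one piece — 1 connected region; the cylinder at (4.5, 6) does not reach this height (z outside [1.5, 9.5]); Taking the first minus the rest: none of the subtracted shapes is present at this height, so that combined region is unchanged — 1 connected region. The outline is a single polygon with 8 vertices. Extrusion per mm of travel: 0.4 × 0.2 / (π × 1.425²) = 0.012540. Accumulating E over each segment gives final E = 1.4672.

G0 X1.50 Y11.00 Z14.00
G1 X14.50 Y11.00 E0.1630
G1 X14.50 Y8.00 E0.2006
G1 X38.00 Y8.00 E0.4953
G1 X38.00 Y30.00 E0.7712
G1 X14.50 Y30.00 E1.0659
G1 X14.50 Y28.50 E1.0847
G1 X1.50 Y28.50 E1.2478
G1 X1.50 Y11.00 E1.4672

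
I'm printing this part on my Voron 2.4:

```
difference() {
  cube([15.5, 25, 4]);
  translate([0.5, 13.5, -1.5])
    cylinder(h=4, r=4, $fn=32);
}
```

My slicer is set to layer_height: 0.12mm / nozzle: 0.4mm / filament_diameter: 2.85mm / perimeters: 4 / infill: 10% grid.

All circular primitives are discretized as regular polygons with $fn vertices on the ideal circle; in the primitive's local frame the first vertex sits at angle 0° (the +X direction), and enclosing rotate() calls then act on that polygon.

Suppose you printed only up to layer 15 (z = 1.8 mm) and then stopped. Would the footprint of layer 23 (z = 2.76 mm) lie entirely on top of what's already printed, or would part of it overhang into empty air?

Compare the two slices. At z = 1.8: the 15.5×25 cube contributes its full rectangle (area 387.50 mm²); the r=4 cylinder at (0.5, 13.5) gives a regular 32-gon of circumradius 4 (constant along its height) (area = (32/2)·4.000²·sin(360°/32) = 49.94 mm²); Taking the first minus the rest: starting from the 15.5×25 cube (387.50 mm²), the r=4 cylinder at (0.5, 13.5) partially overlaps it — only the 28.95 mm² overlap (of its 49.94 mm²) is removed, clipping the outline — area = 358.55 mm². At z = 2.76: the cube (footprint 15.5×25) is included at this height (area 387.50 mm²); the cylinder at (0.5, 13.5) is absent (z outside [-1.5, 2.5]); Subtracting the remaining from the first: none of the subtracted shapes is present at this height, so the 15.5×25 cube is unchanged — area = 387.50 mm². Checking containment: at z = 2.76 the cross-section extends beyond the z = 1.8 cross-section by about 28.95 mm².

part overhangs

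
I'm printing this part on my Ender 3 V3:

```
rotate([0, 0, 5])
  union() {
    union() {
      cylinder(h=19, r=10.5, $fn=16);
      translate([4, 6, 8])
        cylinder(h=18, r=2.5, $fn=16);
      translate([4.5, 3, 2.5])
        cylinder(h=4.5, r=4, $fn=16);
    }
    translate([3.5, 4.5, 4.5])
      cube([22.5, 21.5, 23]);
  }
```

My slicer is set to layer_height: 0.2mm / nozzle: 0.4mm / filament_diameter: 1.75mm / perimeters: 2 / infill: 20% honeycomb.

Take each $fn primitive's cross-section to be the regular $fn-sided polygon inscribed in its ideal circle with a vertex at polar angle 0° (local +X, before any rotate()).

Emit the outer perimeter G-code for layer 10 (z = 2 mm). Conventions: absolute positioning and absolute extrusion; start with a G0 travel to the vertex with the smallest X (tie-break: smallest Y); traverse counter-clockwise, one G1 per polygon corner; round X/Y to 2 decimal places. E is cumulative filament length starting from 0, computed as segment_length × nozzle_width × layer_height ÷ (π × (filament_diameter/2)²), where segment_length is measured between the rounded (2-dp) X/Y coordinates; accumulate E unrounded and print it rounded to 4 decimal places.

At z = 2 mm: the cylinder: section is a regular 16-gon, circumradius r=10.5; the cylinder at (4, 6) is absent (z outside [8, 26]); the cylinder at (4.5, 3) is not intersected at this z (z outside [2.5, 7]); Taking the union: only the r=10.5 cylinder is present, so the union is just that shape — 1 connected region; the cube at (3.5, 4.5) is absent (z outside [4.5, 27.5]); Combining (union): only that combined region is present, so the union is just that shape — 1 connected region; (whole slice rotated 5° about Z — lengths, areas and connectivity unchanged). The outline is a single polygon with 16 vertices. Extrusion per mm of travel: 0.4 × 0.2 / (π × 0.875²) = 0.033260. Accumulating E over each segment gives final E = 2.1798.

G0 X-10.46 Y-0.92 Z2.00
G1 X-9.31 Y-4.85 E0.1362
G1 X-6.75 Y-8.04 E0.2722
G1 X-3.16 Y-10.01 E0.4084
G1 X0.92 Y-10.46 E0.5450
G1 X4.85 Y-9.31 E0.6812
G1 X8.04 Y-6.75 E0.8172
G1 X10.01 Y-3.16 E0.9534
G1 X10.46 Y0.92 E1.0899
G1 X9.31 Y4.85 E1.2261
G1 X6.75 Y8.04 E1.3622
G1 X3.16 Y10.01 E1.4984
G1 X-0.92 Y10.46 E1.6349
G1 X-4.85 Y9.31 E1.7711
G1 X-8.04 Y6.75 E1.9071
G1 X-10.01 Y3.16 E2.0433
G1 X-10.46 Y-0.92 E2.1798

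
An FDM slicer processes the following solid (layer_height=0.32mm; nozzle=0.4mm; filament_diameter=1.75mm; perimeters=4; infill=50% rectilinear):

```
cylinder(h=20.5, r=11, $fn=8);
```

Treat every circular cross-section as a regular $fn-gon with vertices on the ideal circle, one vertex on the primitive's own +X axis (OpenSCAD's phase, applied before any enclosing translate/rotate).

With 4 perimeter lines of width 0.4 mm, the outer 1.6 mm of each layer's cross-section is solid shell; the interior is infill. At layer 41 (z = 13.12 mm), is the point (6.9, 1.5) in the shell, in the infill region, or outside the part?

At z = 13.12 mm: the r=11 cylinder contributes a regular 8-gon of circumradius 11. Overall, the cross-section is a single solid region. The nearest boundary edge runs (11.00, 0.00)→(7.78, 7.78); distance from the point to it = 3.21 mm. The point is inside the cross-section and 3.21 mm from the nearest boundary — more than the 1.6 mm shell width (4 × 0.4), so it's in the infill interior.

infill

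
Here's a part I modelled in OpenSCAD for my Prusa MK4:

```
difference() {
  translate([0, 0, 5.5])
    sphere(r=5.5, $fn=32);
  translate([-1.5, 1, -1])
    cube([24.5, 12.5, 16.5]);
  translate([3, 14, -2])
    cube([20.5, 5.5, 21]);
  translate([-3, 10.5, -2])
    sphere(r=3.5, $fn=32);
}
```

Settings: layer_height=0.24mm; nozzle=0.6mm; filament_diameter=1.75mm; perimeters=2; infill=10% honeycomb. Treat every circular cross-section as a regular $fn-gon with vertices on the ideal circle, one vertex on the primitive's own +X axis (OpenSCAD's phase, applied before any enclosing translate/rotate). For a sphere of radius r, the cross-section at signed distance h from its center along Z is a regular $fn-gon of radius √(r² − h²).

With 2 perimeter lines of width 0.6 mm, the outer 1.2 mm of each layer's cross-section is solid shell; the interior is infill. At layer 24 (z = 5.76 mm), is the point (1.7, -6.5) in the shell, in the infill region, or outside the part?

At z = 5.76 mm: the r=5.5 sphere contributes a regular 32-gon of circumradius √(5.5²−0.26²) = 5.494; the 24.5×12.5 cube at (-1.5, 1) contributes its full rectangle; the 20.5×5.5 cube at (3, 14) contributes its full rectangle; the sphere at (-3, 10.5) does not reach this height (|z−center|=7.760 > r=3.5); Subtracting the remaining from the first: starting from the r=5.5 sphere, the 24.5×12.5 cube at (-1.5, 1) partially overlaps it — only the 24.72 mm² overlap (of its 306.25 mm²) is removed, clipping the outline; the 20.5×5.5 cube at (3, 14) misses the remaining region (no effect) — 1 connected region. Overall, the cross-section is a single solid region. The nearest boundary edge runs (2.10, -5.08)→(1.07, -5.39); distance from the point to it = 1.25 mm. The point is not inside any of the regions above, so it lies outside the cross-section (1.25 mm from the nearest boundary).

outside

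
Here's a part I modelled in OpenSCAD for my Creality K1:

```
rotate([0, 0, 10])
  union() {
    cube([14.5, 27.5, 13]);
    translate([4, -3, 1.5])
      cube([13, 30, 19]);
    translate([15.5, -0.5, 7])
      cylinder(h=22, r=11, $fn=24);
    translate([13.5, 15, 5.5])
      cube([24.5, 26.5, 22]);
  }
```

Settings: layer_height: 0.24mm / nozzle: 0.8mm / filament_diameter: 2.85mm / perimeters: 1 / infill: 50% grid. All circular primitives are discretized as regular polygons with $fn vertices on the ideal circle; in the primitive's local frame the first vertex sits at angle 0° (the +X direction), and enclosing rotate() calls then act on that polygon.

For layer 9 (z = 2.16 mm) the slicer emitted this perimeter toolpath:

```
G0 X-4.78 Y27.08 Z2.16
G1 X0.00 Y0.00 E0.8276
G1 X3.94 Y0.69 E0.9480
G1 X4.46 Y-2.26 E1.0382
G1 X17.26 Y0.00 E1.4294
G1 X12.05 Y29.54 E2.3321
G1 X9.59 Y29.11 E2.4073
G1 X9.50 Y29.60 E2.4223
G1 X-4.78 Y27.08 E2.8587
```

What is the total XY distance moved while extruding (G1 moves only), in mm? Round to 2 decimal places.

94.98 mm

Sum the Euclidean lengths of each G1 segment: total = 94.98 mm.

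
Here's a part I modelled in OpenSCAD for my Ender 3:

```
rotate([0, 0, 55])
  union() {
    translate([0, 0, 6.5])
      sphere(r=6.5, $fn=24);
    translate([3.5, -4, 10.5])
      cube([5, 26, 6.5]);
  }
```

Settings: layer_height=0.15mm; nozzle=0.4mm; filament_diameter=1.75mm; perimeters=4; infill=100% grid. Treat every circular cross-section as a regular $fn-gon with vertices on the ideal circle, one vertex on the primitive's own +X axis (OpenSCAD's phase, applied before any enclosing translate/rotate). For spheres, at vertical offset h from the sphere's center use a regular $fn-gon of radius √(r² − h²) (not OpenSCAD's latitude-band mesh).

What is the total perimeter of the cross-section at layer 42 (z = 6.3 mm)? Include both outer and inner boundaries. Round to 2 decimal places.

40.70 mm

At z = 6.3 mm: the r=6.5 sphere slices to a regular 24-gon of circumradius 6.497 (√(r²−h²) with h=0.2 from center) (perimeter = 2·24·6.497·sin(180°/24) = 40.70 mm); the cube at (3.5, -4) does not reach this height (z outside [10.5, 17]); Combining (union): only the r=6.5 sphere is present, so the union is just that shape — boundary = 40.70 mm; (whole slice rotated 55° about Z — lengths, areas and connectivity unchanged). Overall, the cross-section is a single solid region. Total boundary length (outer) = 40.70 mm.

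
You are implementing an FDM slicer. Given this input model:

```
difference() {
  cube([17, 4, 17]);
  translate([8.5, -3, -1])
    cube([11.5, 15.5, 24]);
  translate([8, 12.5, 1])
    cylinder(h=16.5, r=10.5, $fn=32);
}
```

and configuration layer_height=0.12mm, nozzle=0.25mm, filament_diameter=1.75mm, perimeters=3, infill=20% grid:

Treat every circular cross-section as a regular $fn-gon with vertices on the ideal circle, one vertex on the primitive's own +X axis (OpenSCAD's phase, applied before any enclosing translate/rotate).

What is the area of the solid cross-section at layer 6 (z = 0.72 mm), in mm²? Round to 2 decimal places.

34.00 mm²

At z = 0.72 mm: the 17×4 cube contributes its full rectangle (area 68.00 mm²); the 11.5×15.5 cube at (8.5, -3) contributes its full rectangle (area 178.25 mm²); the cylinder at (8, 12.5) is absent (z outside [1, 17.5]); After the difference (first − rest): starting from the 17×4 cube (68.00 mm²), the 11.5×15.5 cube at (8.5, -3) partially overlaps it — only the 34.00 mm² overlap (of its 178.25 mm²) is removed, clipping the outline — area = 34.00 mm². Overall, the cross-section is a single solid region. Net area = 34.00 mm².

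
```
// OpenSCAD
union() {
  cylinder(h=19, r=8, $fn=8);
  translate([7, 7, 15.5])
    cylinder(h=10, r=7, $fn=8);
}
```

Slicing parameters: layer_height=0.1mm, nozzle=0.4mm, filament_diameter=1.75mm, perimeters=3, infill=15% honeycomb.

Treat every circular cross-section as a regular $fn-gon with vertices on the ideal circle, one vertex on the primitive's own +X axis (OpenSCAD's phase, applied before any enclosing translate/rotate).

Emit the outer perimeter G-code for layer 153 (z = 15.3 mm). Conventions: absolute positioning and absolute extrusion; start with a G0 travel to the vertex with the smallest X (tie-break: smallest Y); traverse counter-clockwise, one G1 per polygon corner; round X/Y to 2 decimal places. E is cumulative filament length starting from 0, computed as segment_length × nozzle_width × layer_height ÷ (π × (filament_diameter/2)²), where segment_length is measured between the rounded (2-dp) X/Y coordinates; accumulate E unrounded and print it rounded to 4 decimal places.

G0 X-8.00 Y0.00 Z15.30
G1 X-5.66 Y-5.66 E0.1019
G1 X0.00 Y-8.00 E0.2037
G1 X5.66 Y-5.66 E0.3056
G1 X8.00 Y0.00 E0.4074
G1 X5.66 Y5.66 E0.5093
G1 X0.00 Y8.00 E0.6111
G1 X-5.66 Y5.66 E0.7130
G1 X-8.00 Y0.00 E0.8148

At z = 15.3 mm: the r=8 cylinder contributes a regular 8-gon of circumradius 8; the cylinder at (7, 7) is absent (z outside [15.5, 25.5]); Taking the union: only the r=8 cylinder is present, so the union is just that shape — 1 connected region. The outline is a single polygon with 8 vertices. Extrusion per mm of travel: 0.4 × 0.1 / (π × 0.875²) = 0.016630. Accumulating E over each segment gives final E = 0.8148.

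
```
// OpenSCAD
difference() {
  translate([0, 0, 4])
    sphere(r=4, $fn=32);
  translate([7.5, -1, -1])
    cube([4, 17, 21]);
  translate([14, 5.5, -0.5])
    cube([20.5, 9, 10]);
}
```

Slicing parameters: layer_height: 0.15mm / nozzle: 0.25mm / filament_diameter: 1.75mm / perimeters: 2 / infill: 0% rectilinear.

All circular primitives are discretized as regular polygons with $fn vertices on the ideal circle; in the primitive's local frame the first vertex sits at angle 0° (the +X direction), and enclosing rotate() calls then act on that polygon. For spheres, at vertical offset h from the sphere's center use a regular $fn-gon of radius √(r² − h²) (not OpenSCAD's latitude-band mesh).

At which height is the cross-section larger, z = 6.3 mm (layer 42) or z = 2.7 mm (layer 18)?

layer 18 (z = 2.7 mm)

Layer 42 (z = 6.3): the sphere: section is a regular 32-gon, circumradius = √(r²−h²) = √(4²−2.3²) = 3.273 (area = (32/2)·3.273²·sin(360°/32) = 33.43 mm²); the cube at (7.5, -1) (footprint 4×17) is included at this height (area 68.00 mm²); the 20.5×9 cube at (14, 5.5) contributes its full rectangle (area 184.50 mm²); Subtracting the remaining from the first: starting from the r=4 sphere (33.43 mm²), the 4×17 cube at (7.5, -1) misses the remaining region (no effect); the 20.5×9 cube at (14, 5.5) misses the remaining region (no effect) — area = 33.43 mm². So its area = 33.43 mm². Layer 18 (z = 2.7): the sphere: section is a regular 32-gon, circumradius = √(r²−h²) = √(4²−1.3²) = 3.783 (area = (32/2)·3.783²·sin(360°/32) = 44.67 mm²); the 4×17 cube at (7.5, -1) contributes its full rectangle (area 68.00 mm²); the 20.5×9 cube at (14, 5.5) contributes its full rectangle (area 184.50 mm²); Taking the first minus the rest: starting from the r=4 sphere (44.67 mm²), the 4×17 cube at (7.5, -1) misses the remaining region (no effect); the 20.5×9 cube at (14, 5.5) misses the remaining region (no effect) — area = 44.67 mm². So its area = 44.67 mm². Layer 18 is larger (44.67 vs 33.43 mm²).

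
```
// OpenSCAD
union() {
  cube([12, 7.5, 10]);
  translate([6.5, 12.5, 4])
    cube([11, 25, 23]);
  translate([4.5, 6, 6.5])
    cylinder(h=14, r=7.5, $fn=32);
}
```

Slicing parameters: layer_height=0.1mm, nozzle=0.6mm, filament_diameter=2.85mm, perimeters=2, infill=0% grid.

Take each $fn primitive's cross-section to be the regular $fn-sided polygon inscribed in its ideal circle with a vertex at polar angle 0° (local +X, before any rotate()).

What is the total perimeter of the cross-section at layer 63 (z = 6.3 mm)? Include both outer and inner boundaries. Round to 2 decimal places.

111.00 mm

At z = 6.3 mm: the cube is present — its section is the full 12×7.5 rectangle (perimeter 39.00 mm); the 11×25 cube at (6.5, 12.5) contributes its full rectangle (perimeter 72.00 mm); the cylinder at (4.5, 6) does not reach this height (z outside [6.5, 20.5]); Combining (union): the 2 present regions are separate (no shared area or edge), so areas and boundary lengths simply add and each stays a separate island — boundary = 111.00 mm. Overall, the cross-section has 2 separate islands. Total boundary length (outer) = 111.00 mm.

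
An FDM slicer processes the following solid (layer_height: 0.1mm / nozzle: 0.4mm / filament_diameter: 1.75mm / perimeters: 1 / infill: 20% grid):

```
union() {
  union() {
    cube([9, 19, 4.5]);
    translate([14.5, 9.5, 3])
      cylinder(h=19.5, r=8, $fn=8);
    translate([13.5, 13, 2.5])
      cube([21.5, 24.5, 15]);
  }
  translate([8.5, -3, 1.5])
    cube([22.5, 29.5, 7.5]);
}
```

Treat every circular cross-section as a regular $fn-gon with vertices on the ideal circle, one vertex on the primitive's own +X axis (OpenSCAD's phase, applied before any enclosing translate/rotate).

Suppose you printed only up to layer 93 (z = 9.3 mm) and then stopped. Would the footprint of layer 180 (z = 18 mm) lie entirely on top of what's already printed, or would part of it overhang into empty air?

Compare the two slices. At z = 9.3: the cube does not reach this height (z outside [0, 4.5]); the cylinder at (14.5, 9.5): section is a regular 8-gon, circumradius r=8 (area = (8/2)·8.000²·sin(360°/8) = 181.02 mm²); the cube at (13.5, 13) is present — its section is the full 21.5×24.5 rectangle (area 526.75 mm²); Taking the union: the regions partially overlap — summed areas 707.77 mm² minus the doubly-counted overlap 24.08 mm² gives 683.68 mm² — area = 683.68 mm²; the cube at (8.5, -3) does not reach this height (z outside [1.5, 9]); Merging all regions: only the result so far is present, so the union is just that shape — area = 683.68 mm². At z = 18: the cube is not intersected at this z (z outside [0, 4.5]); the r=8 cylinder at (14.5, 9.5) gives a regular 8-gon of circumradius 8 (constant along its height) (area = (8/2)·8.000²·sin(360°/8) = 181.02 mm²); the cube at (13.5, 13) is not intersected at this z (z outside [2.5, 17.5]); Combining (union): only the r=8 cylinder at (14.5, 9.5) is present, so the union is just that shape — area = 181.02 mm²; the cube at (8.5, -3) is absent (z outside [1.5, 9]); Merging all regions: only the result so far is present, so the union is just that shape — area = 181.02 mm². Checking containment: the cross-section at z = 18 is a subset of the cross-section at z = 9.3.

entirely on top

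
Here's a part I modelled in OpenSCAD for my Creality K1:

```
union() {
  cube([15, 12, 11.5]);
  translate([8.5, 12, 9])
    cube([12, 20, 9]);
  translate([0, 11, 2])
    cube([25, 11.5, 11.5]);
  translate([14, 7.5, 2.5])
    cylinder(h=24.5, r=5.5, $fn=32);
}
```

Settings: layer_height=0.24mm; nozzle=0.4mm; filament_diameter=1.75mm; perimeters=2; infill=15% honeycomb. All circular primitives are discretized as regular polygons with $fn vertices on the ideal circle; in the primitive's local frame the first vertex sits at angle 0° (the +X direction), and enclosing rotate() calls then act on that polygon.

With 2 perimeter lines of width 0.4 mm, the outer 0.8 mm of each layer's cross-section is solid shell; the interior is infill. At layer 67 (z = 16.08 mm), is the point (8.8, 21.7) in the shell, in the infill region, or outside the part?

shell

At z = 16.08 mm: the cube is absent (z outside [0, 11.5]); the 12×20 cube at (8.5, 12) contributes its full rectangle; the cube at (0, 11) is not intersected at this z (z outside [2, 13.5]); the r=5.5 cylinder at (14, 7.5) contributes a regular 32-gon of circumradius 5.5; Merging all regions: the regions partially overlap (shared area 4.18 mm²), so overlapping operands fuse into one piece — 1 connected region. Overall, the cross-section is a single solid region. The nearest boundary edge runs (8.50, 12.00)→(8.50, 32.00); distance from the point to it = 0.30 mm. The point is inside the cross-section, 0.30 mm from the nearest boundary — within the 0.8 mm shell band (2 × 0.4).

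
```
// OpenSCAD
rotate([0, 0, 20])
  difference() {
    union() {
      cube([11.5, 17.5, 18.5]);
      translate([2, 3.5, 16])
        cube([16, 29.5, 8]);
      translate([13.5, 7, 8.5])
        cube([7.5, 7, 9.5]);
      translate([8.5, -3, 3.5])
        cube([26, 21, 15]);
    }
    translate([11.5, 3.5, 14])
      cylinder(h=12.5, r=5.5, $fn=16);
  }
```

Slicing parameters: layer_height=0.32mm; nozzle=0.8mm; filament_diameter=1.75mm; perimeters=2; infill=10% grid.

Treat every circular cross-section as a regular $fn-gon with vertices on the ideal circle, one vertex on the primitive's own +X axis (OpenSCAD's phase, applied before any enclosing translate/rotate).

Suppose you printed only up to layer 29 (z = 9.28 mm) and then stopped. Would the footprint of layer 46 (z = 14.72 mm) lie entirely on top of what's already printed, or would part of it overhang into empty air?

Compare the two slices. At z = 9.28: the cube (footprint 11.5×17.5) is included at this height (area 201.25 mm²); the cube at (2, 3.5) is not intersected at this z (z outside [16, 24]); the 7.5×7 cube at (13.5, 7) contributes its full rectangle (area 52.50 mm²); the cube at (8.5, -3) is present — its section is the full 26×21 rectangle (area 546.00 mm²); Merging all regions: the regions partially overlap — summed areas 799.75 mm² minus the doubly-counted overlap 105.00 mm² gives 694.75 mm² — area = 694.75 mm²; the cylinder at (11.5, 3.5) is absent (z outside [14, 26.5]); After the difference (first − rest): none of the subtracted shapes is present at this height, so that combined region is unchanged — area = 694.75 mm²; (whole slice rotated 20° about Z — lengths, areas and connectivity unchanged). At z = 14.72: the cube (footprint 11.5×17.5) is included at this height (area 201.25 mm²); the cube at (2, 3.5) does not reach this height (z outside [16, 24]); the 7.5×7 cube at (13.5, 7) contributes its full rectangle (area 52.50 mm²); the 26×21 cube at (8.5, -3) contributes its full rectangle (area 546.00 mm²); Taking the union: the regions partially overlap — summed areas 799.75 mm² minus the doubly-counted overlap 105.00 mm² gives 694.75 mm² — area = 694.75 mm²; the r=5.5 cylinder at (11.5, 3.5) contributes a regular 16-gon of circumradius 5.5 (area = (16/2)·5.500²·sin(360°/16) = 92.61 mm²); Taking the first minus the rest: starting from that combined region (694.75 mm²), the r=5.5 cylinder at (11.5, 3.5) partially overlaps it — only the 91.95 mm² overlap (of its 92.61 mm²) is removed, clipping the outline — area = 602.80 mm²; (whole slice rotated 20° about Z — lengths, areas and connectivity unchanged). Checking containment: the cross-section at z = 14.72 is a subset of the cross-section at z = 9.28.

entirely on top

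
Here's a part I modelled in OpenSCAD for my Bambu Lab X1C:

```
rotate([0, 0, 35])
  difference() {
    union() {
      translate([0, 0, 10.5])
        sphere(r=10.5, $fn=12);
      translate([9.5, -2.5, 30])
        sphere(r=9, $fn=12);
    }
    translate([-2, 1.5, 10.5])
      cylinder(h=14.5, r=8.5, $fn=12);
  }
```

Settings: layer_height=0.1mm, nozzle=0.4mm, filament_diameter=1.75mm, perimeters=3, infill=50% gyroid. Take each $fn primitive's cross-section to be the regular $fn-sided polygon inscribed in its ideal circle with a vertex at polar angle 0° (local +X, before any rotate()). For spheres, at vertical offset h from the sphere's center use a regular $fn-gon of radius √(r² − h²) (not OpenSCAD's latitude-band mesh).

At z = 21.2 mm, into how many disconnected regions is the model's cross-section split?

At z = 21.2 mm: the sphere is absent (|z−center|=10.700 > r=10.5); the sphere at (9.5, -2.5): section is a regular 12-gon, circumradius = √(r²−h²) = √(9²−8.8²) = 1.887; Merging all regions: only the r=9 sphere at (9.5, -2.5) is present, so the union is just that shape — 1 connected region; the r=8.5 cylinder at (-2, 1.5) contributes a regular 12-gon of circumradius 8.5; After the difference (first − rest): starting from that combined region, the r=8.5 cylinder at (-2, 1.5) misses the remaining region (no effect) — 1 connected region; (whole slice rotated 35° about Z — lengths, areas and connectivity unchanged). The result has 1 disconnected region.

1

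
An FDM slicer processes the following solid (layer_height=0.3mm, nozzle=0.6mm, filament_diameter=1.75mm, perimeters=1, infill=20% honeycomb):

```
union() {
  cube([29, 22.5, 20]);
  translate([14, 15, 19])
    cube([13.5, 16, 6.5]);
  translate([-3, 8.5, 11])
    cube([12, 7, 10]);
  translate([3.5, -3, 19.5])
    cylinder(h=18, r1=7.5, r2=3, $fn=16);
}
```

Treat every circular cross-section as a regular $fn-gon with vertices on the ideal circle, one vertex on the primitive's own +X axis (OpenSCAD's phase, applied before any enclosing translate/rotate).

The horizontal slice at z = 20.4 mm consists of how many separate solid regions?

3

At z = 20.4 mm: the cube is absent (z outside [0, 20]); the cube at (14, 15) is present — its section is the full 13.5×16 rectangle; the cube at (-3, 8.5) is present — its section is the full 12×7 rectangle; the cone at (3.5, -3): at t=0.050 of its height the radius interpolates to r₁+(r₂−r₁)t = 7.275, giving a regular 16-gon of that circumradius; Taking the union: the 3 present regions are separate (no shared area or edge), so areas and boundary lengths simply add and each stays a separate island — 3 connected regions. The result has 3 disconnected regions.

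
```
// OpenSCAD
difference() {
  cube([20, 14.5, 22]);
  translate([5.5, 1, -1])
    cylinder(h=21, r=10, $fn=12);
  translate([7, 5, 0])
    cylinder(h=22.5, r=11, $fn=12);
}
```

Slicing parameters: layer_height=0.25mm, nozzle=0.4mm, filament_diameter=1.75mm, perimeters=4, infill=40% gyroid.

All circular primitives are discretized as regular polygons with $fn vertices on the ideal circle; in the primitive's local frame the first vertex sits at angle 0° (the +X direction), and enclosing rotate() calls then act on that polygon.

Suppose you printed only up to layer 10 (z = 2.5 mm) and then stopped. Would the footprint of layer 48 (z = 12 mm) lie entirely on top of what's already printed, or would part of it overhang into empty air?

entirely on top

Compare the two slices. At z = 2.5: the cube (footprint 20×14.5) is included at this height (area 290.00 mm²); the r=10 cylinder at (5.5, 1) contributes a regular 12-gon of circumradius 10 (area = (12/2)·10.000²·sin(360°/12) = 300.00 mm²); the r=11 cylinder at (7, 5) gives a regular 12-gon of circumradius 11 (constant along its height) (area = (12/2)·11.000²·sin(360°/12) = 363.00 mm²); Subtracting the remaining from the first: starting from the 20×14.5 cube (290.00 mm²), the r=10 cylinder at (5.5, 1) partially overlaps it — only the 141.22 mm² overlap (of its 300.00 mm²) is removed, clipping the outline; the r=11 cylinder at (7, 5) partially overlaps it — only the 97.40 mm² overlap (of its 363.00 mm²) is removed, clipping the outline — area = 51.38 mm². At z = 12: the cube (footprint 20×14.5) is included at this height (area 290.00 mm²); the r=10 cylinder at (5.5, 1) contributes a regular 12-gon of circumradius 10 (area = (12/2)·10.000²·sin(360°/12) = 300.00 mm²); the cylinder at (7, 5): section is a regular 12-gon, circumradius r=11 (area = (12/2)·11.000²·sin(360°/12) = 363.00 mm²); Taking the first minus the rest: starting from the 20×14.5 cube (290.00 mm²), the r=10 cylinder at (5.5, 1) partially overlaps it — only the 141.22 mm² overlap (of its 300.00 mm²) is removed, clipping the outline; the r=11 cylinder at (7, 5) partially overlaps it — only the 97.40 mm² overlap (of its 363.00 mm²) is removed, clipping the outline — area = 51.38 mm². Checking containment: the cross-section at z = 12 is a subset of the cross-section at z = 2.5.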